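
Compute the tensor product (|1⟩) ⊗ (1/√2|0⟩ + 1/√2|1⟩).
1/√2|10⟩ + 1/√2|11⟩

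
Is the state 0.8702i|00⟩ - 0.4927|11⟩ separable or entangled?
Entangled

Writing the state as a|00⟩ + b|01⟩ + c|10⟩ + d|11⟩, it is a product state iff ad − bc = 0.
Here (a, b, c, d) = (0.8702i, 0, 0, -0.4927): ad − bc = (0.8702i)(-0.4927) − (0)(0) = -0.4287i ≠ 0, so the state is entangled.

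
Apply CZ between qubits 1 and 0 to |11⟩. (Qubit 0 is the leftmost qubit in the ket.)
-|11⟩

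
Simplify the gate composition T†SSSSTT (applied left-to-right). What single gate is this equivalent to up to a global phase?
T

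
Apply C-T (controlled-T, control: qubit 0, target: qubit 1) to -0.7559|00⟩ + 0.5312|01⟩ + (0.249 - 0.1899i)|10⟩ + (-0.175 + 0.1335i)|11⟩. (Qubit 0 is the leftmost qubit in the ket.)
-0.7559|00⟩ + 0.5312|01⟩ + (0.249 - 0.1899i)|10⟩ + (-0.2181 - 0.02934i)|11⟩

C-T leaves the control-|0⟩ kets |00⟩, |01⟩ unchanged and applies T to qubit 1 on the control-|1⟩ pair (|10⟩, |11⟩).
T = [[1, 0], [0, (1/√2 + (1/√2)i)]].
With a = amp(|10⟩) = (0.249 - 0.1899i) and b = amp(|11⟩) = (-0.175 + 0.1335i):
new amp(|10⟩) = (1)·a = (0.249 - 0.1899i)
new amp(|11⟩) = (1/√2 + (1/√2)i)·b = (-0.2181 - 0.02934i)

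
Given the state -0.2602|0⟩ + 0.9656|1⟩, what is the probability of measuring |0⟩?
0.0677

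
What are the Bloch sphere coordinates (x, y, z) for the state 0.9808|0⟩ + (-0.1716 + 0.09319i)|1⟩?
(-0.3366, 0.1828, 0.9238)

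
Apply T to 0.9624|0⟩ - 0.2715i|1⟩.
0.9624|0⟩ + (0.192 - 0.192i)|1⟩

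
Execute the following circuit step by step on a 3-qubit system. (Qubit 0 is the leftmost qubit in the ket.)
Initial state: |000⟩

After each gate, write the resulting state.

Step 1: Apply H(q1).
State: 1/√2|000⟩ + 1/√2|010⟩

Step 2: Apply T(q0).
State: 1/√2|000⟩ + 1/√2|010⟩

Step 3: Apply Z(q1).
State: 1/√2|000⟩ - 1/√2|010⟩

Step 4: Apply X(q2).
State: 1/√2|001⟩ - 1/√2|011⟩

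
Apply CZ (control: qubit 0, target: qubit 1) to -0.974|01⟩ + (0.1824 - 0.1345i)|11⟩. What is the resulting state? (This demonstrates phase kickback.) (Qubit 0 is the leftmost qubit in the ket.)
-0.974|01⟩ + (-0.1824 + 0.1345i)|11⟩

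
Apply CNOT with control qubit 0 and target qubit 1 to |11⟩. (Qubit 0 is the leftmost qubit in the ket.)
|10⟩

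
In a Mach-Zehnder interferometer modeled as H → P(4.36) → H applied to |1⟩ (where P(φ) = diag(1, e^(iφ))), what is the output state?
(0.6726 + 0.4693i)|0⟩ + (0.3274 - 0.4693i)|1⟩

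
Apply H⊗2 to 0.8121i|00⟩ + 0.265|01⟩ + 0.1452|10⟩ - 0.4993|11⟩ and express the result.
(-0.04455 + 0.4061i)|00⟩ + (0.1898 + 0.4061i)|01⟩ + (0.3096 + 0.4061i)|10⟩ + (-0.4548 + 0.4061i)|11⟩

H⊗2 gives amp(|y⟩) = (1/2) Σ_x (−1)^(x·y) amp(|x⟩), where x·y is the number of positions in which both x and y have a 1.
|00⟩: (0.8121i + 0.265 + 0.1452 - 0.4993)/2 = (-0.04455 + 0.4061i)
|01⟩: (0.8121i - 0.265 + 0.1452 + 0.4993)/2 = (0.1898 + 0.4061i)
|10⟩: (0.8121i + 0.265 - 0.1452 + 0.4993)/2 = (0.3096 + 0.4061i)
|11⟩: (0.8121i - 0.265 - 0.1452 - 0.4993)/2 = (-0.4548 + 0.4061i)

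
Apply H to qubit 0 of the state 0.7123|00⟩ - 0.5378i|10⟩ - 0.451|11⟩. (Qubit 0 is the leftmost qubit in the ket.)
(0.5037 - 0.3803i)|00⟩ - 0.3189|01⟩ + (0.5037 + 0.3803i)|10⟩ + 0.3189|11⟩

H on qubit 0 mixes each pair of kets that differ only in qubit 0: amplitudes (a, b) of (|…0…⟩, |…1…⟩) become ((a + b)/√2, (a − b)/√2). Kets absent from the input have amplitude 0.
(|00⟩, |10⟩): (a, b) = (0.7123, -0.5378i) → ((0.5037 - 0.3803i), (0.5037 + 0.3803i))
(|01⟩, |11⟩): (a, b) = (0, -0.451) → (-0.3189, 0.3189)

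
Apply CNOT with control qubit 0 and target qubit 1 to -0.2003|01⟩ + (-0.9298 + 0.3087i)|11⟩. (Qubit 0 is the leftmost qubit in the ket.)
-0.2003|01⟩ + (-0.9298 + 0.3087i)|10⟩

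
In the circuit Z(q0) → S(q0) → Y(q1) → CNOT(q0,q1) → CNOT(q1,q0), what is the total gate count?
5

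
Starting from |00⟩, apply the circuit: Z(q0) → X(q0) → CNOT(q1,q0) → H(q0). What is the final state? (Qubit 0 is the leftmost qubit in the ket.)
1/√2|00⟩ - 1/√2|10⟩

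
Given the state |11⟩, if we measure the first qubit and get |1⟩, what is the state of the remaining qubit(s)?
|1⟩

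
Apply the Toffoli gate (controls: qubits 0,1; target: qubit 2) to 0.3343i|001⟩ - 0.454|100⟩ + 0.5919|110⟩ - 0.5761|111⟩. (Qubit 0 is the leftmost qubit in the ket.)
0.3343i|001⟩ - 0.454|100⟩ - 0.5761|110⟩ + 0.5919|111⟩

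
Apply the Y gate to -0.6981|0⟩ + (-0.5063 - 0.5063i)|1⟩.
(-0.5063 + 0.5063i)|0⟩ - 0.6981i|1⟩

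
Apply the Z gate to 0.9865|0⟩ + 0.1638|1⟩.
0.9865|0⟩ - 0.1638|1⟩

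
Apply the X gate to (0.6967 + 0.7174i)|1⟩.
(0.6967 + 0.7174i)|0⟩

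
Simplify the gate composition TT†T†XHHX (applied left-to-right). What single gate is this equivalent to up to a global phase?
T†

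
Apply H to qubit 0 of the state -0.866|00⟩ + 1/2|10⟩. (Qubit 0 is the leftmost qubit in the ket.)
-0.2588|00⟩ - 0.9659|10⟩

H on qubit 0 mixes each pair of kets that differ only in qubit 0: amplitudes (a, b) of (|…0…⟩, |…1…⟩) become ((a + b)/√2, (a − b)/√2). Kets absent from the input have amplitude 0.
(|00⟩, |10⟩): (a, b) = (-0.866, 1/2) → (-0.2588, -0.9659)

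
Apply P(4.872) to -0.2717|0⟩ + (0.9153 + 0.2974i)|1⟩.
-0.2717|0⟩ + (0.4391 - 0.8564i)|1⟩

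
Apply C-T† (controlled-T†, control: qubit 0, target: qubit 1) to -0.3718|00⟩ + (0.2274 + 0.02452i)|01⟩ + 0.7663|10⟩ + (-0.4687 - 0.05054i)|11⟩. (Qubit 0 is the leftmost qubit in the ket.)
-0.3718|00⟩ + (0.2274 + 0.02452i)|01⟩ + 0.7663|10⟩ + (-0.3672 + 0.2957i)|11⟩

C-T† leaves the control-|0⟩ kets |00⟩, |01⟩ unchanged and applies T† to qubit 1 on the control-|1⟩ pair (|10⟩, |11⟩).
T† = [[1, 0], [0, (1/√2 - (1/√2)i)]].
With a = amp(|10⟩) = 0.7663 and b = amp(|11⟩) = (-0.4687 - 0.05054i):
new amp(|10⟩) = (1)·a = 0.7663
new amp(|11⟩) = (1/√2 - (1/√2)i)·b = (-0.3672 + 0.2957i)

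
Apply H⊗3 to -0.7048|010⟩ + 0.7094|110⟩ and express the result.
0.001626|000⟩ + 0.001626|001⟩ - 0.001626|010⟩ - 0.001626|011⟩ - 0.5|100⟩ - 0.5|101⟩ + 0.5|110⟩ + 0.5|111⟩

H⊗3 gives amp(|y⟩) = (1/2√2) Σ_x (−1)^(x·y) amp(|x⟩), where x·y is the number of positions in which both x and y have a 1.
|000⟩: (-0.7048 + 0.7094)/(2√2) = 0.001626
|001⟩: (-0.7048 + 0.7094)/(2√2) = 0.001626
|010⟩: (0.7048 - 0.7094)/(2√2) = -0.001626
|011⟩: (0.7048 - 0.7094)/(2√2) = -0.001626
|100⟩: (-0.7048 - 0.7094)/(2√2) = -0.5
|101⟩: (-0.7048 - 0.7094)/(2√2) = -0.5
|110⟩: (0.7048 + 0.7094)/(2√2) = 0.5
|111⟩: (0.7048 + 0.7094)/(2√2) = 0.5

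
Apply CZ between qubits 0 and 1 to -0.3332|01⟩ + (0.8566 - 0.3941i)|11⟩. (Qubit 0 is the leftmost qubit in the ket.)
-0.3332|01⟩ + (-0.8566 + 0.3941i)|11⟩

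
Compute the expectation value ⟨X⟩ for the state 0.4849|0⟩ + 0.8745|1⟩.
0.8481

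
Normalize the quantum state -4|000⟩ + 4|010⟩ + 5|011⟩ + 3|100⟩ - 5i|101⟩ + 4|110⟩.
-0.3867|000⟩ + 0.3867|010⟩ + 0.4834|011⟩ + 0.29|100⟩ - 0.4834i|101⟩ + 0.3867|110⟩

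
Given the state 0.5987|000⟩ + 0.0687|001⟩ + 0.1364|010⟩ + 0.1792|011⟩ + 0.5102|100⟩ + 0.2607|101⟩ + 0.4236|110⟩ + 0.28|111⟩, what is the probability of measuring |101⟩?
0.06796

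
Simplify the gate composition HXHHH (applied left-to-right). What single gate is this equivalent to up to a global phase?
Z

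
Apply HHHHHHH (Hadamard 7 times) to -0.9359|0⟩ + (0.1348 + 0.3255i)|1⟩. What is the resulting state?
(-0.5665 + 0.2302i)|0⟩ + (-0.7571 - 0.2302i)|1⟩

H² = I, so H^7 = H: a single Hadamard. With (a, b) = (-0.9359, (0.1348 + 0.3255i)), H gives ((a + b)/√2, (a − b)/√2) = ((-0.5665 + 0.2302i), (-0.7571 - 0.2302i)).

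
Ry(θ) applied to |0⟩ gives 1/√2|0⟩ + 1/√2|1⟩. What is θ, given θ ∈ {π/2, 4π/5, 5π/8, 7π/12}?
π/2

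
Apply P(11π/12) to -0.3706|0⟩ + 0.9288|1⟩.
-0.3706|0⟩ + (-0.8972 + 0.2404i)|1⟩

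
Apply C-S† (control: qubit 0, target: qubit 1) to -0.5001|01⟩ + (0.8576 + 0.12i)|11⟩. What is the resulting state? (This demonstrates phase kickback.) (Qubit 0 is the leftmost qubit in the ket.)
-0.5001|01⟩ + (0.12 - 0.8576i)|11⟩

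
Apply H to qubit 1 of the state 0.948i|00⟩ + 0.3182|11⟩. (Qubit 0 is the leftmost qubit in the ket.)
0.6703i|00⟩ + 0.6703i|01⟩ + 0.225|10⟩ - 0.225|11⟩

H on qubit 1 mixes each pair of kets that differ only in qubit 1: amplitudes (a, b) of (|…0…⟩, |…1…⟩) become ((a + b)/√2, (a − b)/√2). Kets absent from the input have amplitude 0.
(|00⟩, |01⟩): (a, b) = (0.948i, 0) → (0.6703i, 0.6703i)
(|10⟩, |11⟩): (a, b) = (0, 0.3182) → (0.225, -0.225)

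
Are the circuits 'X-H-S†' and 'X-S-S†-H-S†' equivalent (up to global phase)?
Yes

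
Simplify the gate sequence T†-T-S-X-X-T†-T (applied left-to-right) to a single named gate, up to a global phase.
S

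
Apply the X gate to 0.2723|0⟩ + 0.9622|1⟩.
0.9622|0⟩ + 0.2723|1⟩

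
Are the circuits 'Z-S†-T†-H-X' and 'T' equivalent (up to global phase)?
No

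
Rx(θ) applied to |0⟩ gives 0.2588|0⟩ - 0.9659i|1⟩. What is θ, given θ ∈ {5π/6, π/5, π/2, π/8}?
5π/6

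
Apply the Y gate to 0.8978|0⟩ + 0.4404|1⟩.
-0.4404i|0⟩ + 0.8978i|1⟩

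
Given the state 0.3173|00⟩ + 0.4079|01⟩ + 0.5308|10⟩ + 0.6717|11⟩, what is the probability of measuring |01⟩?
0.1664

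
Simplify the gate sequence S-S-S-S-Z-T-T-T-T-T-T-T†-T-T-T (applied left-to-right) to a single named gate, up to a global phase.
Z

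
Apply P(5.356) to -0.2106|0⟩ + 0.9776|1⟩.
-0.2106|0⟩ + (0.5866 - 0.782i)|1⟩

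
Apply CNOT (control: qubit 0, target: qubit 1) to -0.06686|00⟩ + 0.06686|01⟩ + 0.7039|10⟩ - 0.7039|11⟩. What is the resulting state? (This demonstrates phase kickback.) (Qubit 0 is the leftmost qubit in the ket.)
-0.06686|00⟩ + 0.06686|01⟩ - 0.7039|10⟩ + 0.7039|11⟩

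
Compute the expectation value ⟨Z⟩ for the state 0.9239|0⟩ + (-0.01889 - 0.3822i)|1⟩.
0.7072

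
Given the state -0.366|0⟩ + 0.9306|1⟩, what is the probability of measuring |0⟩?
0.134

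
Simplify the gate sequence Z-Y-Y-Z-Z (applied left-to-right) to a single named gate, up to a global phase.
Z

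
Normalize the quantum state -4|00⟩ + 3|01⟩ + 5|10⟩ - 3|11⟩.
-0.5208|00⟩ + 0.3906|01⟩ + 0.6509|10⟩ - 0.3906|11⟩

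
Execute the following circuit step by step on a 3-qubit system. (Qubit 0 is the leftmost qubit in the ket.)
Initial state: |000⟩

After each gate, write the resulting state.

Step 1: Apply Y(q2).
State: i|001⟩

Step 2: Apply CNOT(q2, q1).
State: i|011⟩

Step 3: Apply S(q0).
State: i|011⟩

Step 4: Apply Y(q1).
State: |001⟩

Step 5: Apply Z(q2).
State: -|001⟩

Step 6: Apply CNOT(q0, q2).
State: -|001⟩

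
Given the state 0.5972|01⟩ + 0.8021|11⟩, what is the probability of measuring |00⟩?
0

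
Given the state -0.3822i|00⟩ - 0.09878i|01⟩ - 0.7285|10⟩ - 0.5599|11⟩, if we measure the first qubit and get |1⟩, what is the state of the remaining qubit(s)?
-0.7929|0⟩ - 0.6094|1⟩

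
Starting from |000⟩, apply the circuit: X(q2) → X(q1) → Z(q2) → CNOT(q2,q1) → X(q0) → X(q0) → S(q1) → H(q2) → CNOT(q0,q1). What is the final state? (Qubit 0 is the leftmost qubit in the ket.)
-1/√2|000⟩ + 1/√2|001⟩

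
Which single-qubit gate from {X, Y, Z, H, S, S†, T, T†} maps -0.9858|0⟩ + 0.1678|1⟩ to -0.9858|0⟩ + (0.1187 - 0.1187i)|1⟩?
T†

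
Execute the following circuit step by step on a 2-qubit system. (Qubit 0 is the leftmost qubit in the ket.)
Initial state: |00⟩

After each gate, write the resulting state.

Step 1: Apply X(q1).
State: |01⟩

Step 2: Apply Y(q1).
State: -i|00⟩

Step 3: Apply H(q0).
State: -(1/√2)i|00⟩ - (1/√2)i|10⟩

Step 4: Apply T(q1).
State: -(1/√2)i|00⟩ - (1/√2)i|10⟩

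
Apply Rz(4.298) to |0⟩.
(-0.5465 - 0.8374i)|0⟩

Rz(4.298) = [[e^(−iθ/2), 0], [0, e^(iθ/2)]] with e^(±iθ/2) = cos(θ/2) ± i·sin(θ/2); θ = 4.298, cos(θ/2) ≈ -0.54652, sin(θ/2) ≈ 0.837446.
With a = amp(|0⟩) = 1 and b = amp(|1⟩) = 0:
new amp(|0⟩) = (-0.54652 - 0.837446i)·a = (-0.5465 - 0.8374i)
new amp(|1⟩) = (-0.54652 + 0.837446i)·b = 0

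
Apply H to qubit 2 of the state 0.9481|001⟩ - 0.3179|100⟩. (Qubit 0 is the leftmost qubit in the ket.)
0.6704|000⟩ - 0.6704|001⟩ - 0.2248|100⟩ - 0.2248|101⟩

H on qubit 2 mixes each pair of kets that differ only in qubit 2: amplitudes (a, b) of (|…0…⟩, |…1…⟩) become ((a + b)/√2, (a − b)/√2). Kets absent from the input have amplitude 0.
(|000⟩, |001⟩): (a, b) = (0, 0.9481) → (0.6704, -0.6704)
(|100⟩, |101⟩): (a, b) = (-0.3179, 0) → (-0.2248, -0.2248)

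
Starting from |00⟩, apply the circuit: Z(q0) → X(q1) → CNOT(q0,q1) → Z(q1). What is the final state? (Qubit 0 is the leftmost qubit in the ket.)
-|01⟩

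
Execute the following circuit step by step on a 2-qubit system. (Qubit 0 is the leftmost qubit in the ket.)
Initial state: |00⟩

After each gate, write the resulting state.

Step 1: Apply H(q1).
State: 1/√2|00⟩ + 1/√2|01⟩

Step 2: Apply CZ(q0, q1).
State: 1/√2|00⟩ + 1/√2|01⟩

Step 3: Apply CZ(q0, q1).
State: 1/√2|00⟩ + 1/√2|01⟩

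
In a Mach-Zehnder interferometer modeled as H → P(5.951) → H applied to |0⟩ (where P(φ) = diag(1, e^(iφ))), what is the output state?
(0.9727 - 0.1631i)|0⟩ + (0.02733 + 0.1631i)|1⟩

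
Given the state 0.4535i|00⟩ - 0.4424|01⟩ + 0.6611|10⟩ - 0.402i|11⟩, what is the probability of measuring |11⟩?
0.1616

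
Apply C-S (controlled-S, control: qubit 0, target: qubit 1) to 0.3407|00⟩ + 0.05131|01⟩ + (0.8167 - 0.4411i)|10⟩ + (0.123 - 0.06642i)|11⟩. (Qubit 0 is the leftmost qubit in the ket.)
0.3407|00⟩ + 0.05131|01⟩ + (0.8167 - 0.4411i)|10⟩ + (0.06642 + 0.123i)|11⟩

C-S leaves the control-|0⟩ kets |00⟩, |01⟩ unchanged and applies S to qubit 1 on the control-|1⟩ pair (|10⟩, |11⟩).
S = [[1, 0], [0, i]].
With a = amp(|10⟩) = (0.8167 - 0.4411i) and b = amp(|11⟩) = (0.123 - 0.06642i):
new amp(|10⟩) = (1)·a = (0.8167 - 0.4411i)
new amp(|11⟩) = (i)·b = (0.06642 + 0.123i)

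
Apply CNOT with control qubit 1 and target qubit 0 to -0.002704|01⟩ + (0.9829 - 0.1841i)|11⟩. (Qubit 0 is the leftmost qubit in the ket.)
(0.9829 - 0.1841i)|01⟩ - 0.002704|11⟩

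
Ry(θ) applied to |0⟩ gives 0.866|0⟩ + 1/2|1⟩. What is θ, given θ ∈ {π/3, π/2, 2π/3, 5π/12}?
π/3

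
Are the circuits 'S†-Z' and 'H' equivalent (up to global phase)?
No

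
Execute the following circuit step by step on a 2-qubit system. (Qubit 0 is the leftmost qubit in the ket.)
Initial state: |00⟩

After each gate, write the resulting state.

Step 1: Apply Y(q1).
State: i|01⟩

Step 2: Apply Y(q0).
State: -|11⟩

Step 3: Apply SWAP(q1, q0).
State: -|11⟩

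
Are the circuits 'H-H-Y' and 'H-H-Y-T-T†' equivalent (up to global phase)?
Yes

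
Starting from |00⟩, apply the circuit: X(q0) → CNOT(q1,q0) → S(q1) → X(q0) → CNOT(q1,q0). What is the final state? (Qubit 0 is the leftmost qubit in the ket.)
|00⟩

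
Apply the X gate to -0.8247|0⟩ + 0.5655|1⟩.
0.5655|0⟩ - 0.8247|1⟩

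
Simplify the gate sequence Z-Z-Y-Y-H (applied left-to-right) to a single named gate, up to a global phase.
H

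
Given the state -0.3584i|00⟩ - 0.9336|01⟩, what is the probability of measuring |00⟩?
0.1285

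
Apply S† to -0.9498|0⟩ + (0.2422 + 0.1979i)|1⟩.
-0.9498|0⟩ + (0.1979 - 0.2422i)|1⟩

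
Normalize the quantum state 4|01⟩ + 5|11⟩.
0.6247|01⟩ + 0.7809|11⟩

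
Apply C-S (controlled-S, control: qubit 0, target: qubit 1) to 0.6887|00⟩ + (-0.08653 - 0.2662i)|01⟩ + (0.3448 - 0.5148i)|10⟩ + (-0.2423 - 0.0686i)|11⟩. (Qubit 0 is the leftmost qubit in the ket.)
0.6887|00⟩ + (-0.08653 - 0.2662i)|01⟩ + (0.3448 - 0.5148i)|10⟩ + (0.0686 - 0.2423i)|11⟩

C-S leaves the control-|0⟩ kets |00⟩, |01⟩ unchanged and applies S to qubit 1 on the control-|1⟩ pair (|10⟩, |11⟩).
S = [[1, 0], [0, i]].
With a = amp(|10⟩) = (0.3448 - 0.5148i) and b = amp(|11⟩) = (-0.2423 - 0.0686i):
new amp(|10⟩) = (1)·a = (0.3448 - 0.5148i)
new amp(|11⟩) = (i)·b = (0.0686 - 0.2423i)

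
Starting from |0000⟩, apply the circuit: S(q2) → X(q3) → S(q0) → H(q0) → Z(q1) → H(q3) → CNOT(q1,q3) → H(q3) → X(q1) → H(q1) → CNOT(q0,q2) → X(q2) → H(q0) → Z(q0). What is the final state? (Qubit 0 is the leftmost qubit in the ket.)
1/√8|0001⟩ + 1/√8|0011⟩ - 1/√8|0101⟩ - 1/√8|0111⟩ + 1/√8|1001⟩ - 1/√8|1011⟩ - 1/√8|1101⟩ + 1/√8|1111⟩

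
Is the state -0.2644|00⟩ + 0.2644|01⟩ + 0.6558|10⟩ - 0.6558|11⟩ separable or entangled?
Separable

Writing the state as a|00⟩ + b|01⟩ + c|10⟩ + d|11⟩, it is a product state iff ad − bc = 0.
Here (a, b, c, d) = (-0.2644, 0.2644, 0.6558, -0.6558): ad − bc = (-0.2644)(-0.6558) − (0.2644)(0.6558) = 0, so the state is separable.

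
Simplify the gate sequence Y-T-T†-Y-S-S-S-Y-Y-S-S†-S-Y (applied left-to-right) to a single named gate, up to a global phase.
Y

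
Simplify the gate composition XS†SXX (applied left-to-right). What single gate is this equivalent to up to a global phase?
X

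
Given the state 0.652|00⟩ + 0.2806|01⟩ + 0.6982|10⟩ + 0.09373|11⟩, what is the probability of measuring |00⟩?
0.4251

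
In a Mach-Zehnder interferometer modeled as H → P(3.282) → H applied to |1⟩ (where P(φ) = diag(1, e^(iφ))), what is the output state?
(0.9951 + 0.06997i)|0⟩ + (0.00492 - 0.06997i)|1⟩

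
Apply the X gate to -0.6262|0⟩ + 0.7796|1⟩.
0.7796|0⟩ - 0.6262|1⟩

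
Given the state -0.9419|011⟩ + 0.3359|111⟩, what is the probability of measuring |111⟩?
0.1128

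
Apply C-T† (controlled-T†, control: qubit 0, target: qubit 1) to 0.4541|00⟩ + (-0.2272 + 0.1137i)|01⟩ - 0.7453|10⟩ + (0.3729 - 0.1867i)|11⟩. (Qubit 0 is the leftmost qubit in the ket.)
0.4541|00⟩ + (-0.2272 + 0.1137i)|01⟩ - 0.7453|10⟩ + (0.1317 - 0.3957i)|11⟩

C-T† leaves the control-|0⟩ kets |00⟩, |01⟩ unchanged and applies T† to qubit 1 on the control-|1⟩ pair (|10⟩, |11⟩).
T† = [[1, 0], [0, (1/√2 - (1/√2)i)]].
With a = amp(|10⟩) = -0.7453 and b = amp(|11⟩) = (0.3729 - 0.1867i):
new amp(|10⟩) = (1)·a = -0.7453
new amp(|11⟩) = (1/√2 - (1/√2)i)·b = (0.1317 - 0.3957i)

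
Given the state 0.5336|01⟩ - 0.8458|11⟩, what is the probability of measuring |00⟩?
0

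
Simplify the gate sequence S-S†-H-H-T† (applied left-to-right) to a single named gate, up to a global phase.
T†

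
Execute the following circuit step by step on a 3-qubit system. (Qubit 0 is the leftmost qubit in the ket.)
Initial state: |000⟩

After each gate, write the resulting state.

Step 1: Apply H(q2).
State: 1/√2|000⟩ + 1/√2|001⟩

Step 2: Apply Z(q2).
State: 1/√2|000⟩ - 1/√2|001⟩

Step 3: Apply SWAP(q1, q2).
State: 1/√2|000⟩ - 1/√2|010⟩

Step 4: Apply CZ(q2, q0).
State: 1/√2|000⟩ - 1/√2|010⟩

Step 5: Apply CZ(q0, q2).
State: 1/√2|000⟩ - 1/√2|010⟩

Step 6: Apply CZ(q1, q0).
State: 1/√2|000⟩ - 1/√2|010⟩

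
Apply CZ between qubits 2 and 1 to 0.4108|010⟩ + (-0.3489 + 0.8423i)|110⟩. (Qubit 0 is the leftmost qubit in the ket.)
0.4108|010⟩ + (-0.3489 + 0.8423i)|110⟩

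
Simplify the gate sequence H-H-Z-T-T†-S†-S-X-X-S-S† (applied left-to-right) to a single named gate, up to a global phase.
Z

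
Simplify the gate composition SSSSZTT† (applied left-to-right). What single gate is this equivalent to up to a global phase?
Z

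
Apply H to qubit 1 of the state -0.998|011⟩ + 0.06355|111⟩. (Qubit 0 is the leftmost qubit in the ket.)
-0.7057|001⟩ + 0.7057|011⟩ + 0.04494|101⟩ - 0.04494|111⟩

H on qubit 1 mixes each pair of kets that differ only in qubit 1: amplitudes (a, b) of (|…0…⟩, |…1…⟩) become ((a + b)/√2, (a − b)/√2). Kets absent from the input have amplitude 0.
(|001⟩, |011⟩): (a, b) = (0, -0.998) → (-0.7057, 0.7057)
(|101⟩, |111⟩): (a, b) = (0, 0.06355) → (0.04494, -0.04494)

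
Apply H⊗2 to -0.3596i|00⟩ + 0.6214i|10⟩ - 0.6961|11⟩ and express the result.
(-0.3481 + 0.1309i)|00⟩ + (0.3481 + 0.1309i)|01⟩ + (0.3481 - 0.4905i)|10⟩ + (-0.3481 - 0.4905i)|11⟩

H⊗2 gives amp(|y⟩) = (1/2) Σ_x (−1)^(x·y) amp(|x⟩), where x·y is the number of positions in which both x and y have a 1.
|00⟩: (-0.3596i + 0.6214i - 0.6961)/2 = (-0.3481 + 0.1309i)
|01⟩: (-0.3596i + 0.6214i + 0.6961)/2 = (0.3481 + 0.1309i)
|10⟩: (-0.3596i - 0.6214i + 0.6961)/2 = (0.3481 - 0.4905i)
|11⟩: (-0.3596i - 0.6214i - 0.6961)/2 = (-0.3481 - 0.4905i)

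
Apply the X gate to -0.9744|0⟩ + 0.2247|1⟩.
0.2247|0⟩ - 0.9744|1⟩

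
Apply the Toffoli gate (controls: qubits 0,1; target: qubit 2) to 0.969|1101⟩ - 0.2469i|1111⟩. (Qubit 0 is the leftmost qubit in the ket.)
-0.2469i|1101⟩ + 0.969|1111⟩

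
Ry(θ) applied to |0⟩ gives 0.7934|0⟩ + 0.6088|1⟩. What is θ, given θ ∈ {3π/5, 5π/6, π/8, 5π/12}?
5π/12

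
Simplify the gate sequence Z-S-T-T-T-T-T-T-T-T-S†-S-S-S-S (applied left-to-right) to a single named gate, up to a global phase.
Z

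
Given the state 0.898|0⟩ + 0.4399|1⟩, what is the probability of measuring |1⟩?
0.1935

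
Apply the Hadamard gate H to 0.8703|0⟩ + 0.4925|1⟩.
0.9636|0⟩ + 0.2671|1⟩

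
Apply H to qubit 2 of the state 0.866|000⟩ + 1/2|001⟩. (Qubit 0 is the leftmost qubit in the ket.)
0.9659|000⟩ + 0.2588|001⟩

H on qubit 2 mixes each pair of kets that differ only in qubit 2: amplitudes (a, b) of (|…0…⟩, |…1…⟩) become ((a + b)/√2, (a − b)/√2). Kets absent from the input have amplitude 0.
(|000⟩, |001⟩): (a, b) = (0.866, 1/2) → (0.9659, 0.2588)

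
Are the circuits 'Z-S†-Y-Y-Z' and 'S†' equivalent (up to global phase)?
Yes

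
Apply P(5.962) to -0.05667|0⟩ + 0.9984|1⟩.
-0.05667|0⟩ + (0.9473 - 0.3152i)|1⟩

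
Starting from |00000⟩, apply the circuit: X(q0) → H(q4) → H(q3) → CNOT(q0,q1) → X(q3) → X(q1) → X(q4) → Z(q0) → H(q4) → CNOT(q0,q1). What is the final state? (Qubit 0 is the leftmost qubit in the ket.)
-1/√2|11000⟩ - 1/√2|11010⟩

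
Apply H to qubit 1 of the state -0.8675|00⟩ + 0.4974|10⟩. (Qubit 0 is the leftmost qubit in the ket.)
-0.6134|00⟩ - 0.6134|01⟩ + 0.3517|10⟩ + 0.3517|11⟩

H on qubit 1 mixes each pair of kets that differ only in qubit 1: amplitudes (a, b) of (|…0…⟩, |…1…⟩) become ((a + b)/√2, (a − b)/√2). Kets absent from the input have amplitude 0.
(|00⟩, |01⟩): (a, b) = (-0.8675, 0) → (-0.6134, -0.6134)
(|10⟩, |11⟩): (a, b) = (0.4974, 0) → (0.3517, 0.3517)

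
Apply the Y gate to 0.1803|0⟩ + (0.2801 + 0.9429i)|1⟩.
(0.9429 - 0.2801i)|0⟩ + 0.1803i|1⟩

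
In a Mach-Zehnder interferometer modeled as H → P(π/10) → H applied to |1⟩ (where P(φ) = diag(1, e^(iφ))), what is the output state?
(0.02447 - 0.1545i)|0⟩ + (0.9755 + 0.1545i)|1⟩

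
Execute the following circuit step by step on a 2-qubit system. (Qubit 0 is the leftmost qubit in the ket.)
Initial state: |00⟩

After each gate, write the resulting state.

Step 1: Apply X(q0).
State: |10⟩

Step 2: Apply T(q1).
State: |10⟩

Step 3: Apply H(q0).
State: 1/√2|00⟩ - 1/√2|10⟩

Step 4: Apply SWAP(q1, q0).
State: 1/√2|00⟩ - 1/√2|01⟩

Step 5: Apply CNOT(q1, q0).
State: 1/√2|00⟩ - 1/√2|11⟩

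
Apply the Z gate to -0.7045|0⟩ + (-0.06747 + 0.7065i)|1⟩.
-0.7045|0⟩ + (0.06747 - 0.7065i)|1⟩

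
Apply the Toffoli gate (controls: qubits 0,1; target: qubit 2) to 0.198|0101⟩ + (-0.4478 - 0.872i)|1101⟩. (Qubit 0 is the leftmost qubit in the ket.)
0.198|0101⟩ + (-0.4478 - 0.872i)|1111⟩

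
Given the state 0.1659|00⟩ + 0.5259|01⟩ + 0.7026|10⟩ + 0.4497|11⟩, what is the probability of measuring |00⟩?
0.02752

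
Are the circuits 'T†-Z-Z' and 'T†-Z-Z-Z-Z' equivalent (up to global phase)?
Yes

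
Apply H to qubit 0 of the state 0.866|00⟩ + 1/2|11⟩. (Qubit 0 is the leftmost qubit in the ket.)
0.6124|00⟩ + 1/√8|01⟩ + 0.6124|10⟩ - 1/√8|11⟩

H on qubit 0 mixes each pair of kets that differ only in qubit 0: amplitudes (a, b) of (|…0…⟩, |…1…⟩) become ((a + b)/√2, (a − b)/√2). Kets absent from the input have amplitude 0.
(|00⟩, |10⟩): (a, b) = (0.866, 0) → (0.6124, 0.6124)
(|01⟩, |11⟩): (a, b) = (0, 1/2) → (1/√8, -1/√8)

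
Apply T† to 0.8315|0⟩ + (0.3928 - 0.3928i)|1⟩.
0.8315|0⟩ - 0.5555i|1⟩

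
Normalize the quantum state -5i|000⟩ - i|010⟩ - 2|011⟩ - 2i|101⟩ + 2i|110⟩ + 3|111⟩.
-0.7293i|000⟩ - 0.1459i|010⟩ - 0.2917|011⟩ - 0.2917i|101⟩ + 0.2917i|110⟩ + 0.4376|111⟩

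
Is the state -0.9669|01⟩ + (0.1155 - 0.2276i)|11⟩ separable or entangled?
Separable

Writing the state as a|00⟩ + b|01⟩ + c|10⟩ + d|11⟩, it is a product state iff ad − bc = 0.
Here (a, b, c, d) = (0, -0.9669, 0, (0.1155 - 0.2276i)): ad − bc = (0)(0.1155 - 0.2276i) − (-0.9669)(0) = 0, so the state is separable.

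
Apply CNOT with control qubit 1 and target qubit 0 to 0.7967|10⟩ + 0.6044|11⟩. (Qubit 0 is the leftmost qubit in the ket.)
0.6044|01⟩ + 0.7967|10⟩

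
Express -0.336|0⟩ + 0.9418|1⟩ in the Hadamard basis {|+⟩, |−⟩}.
0.4284|+⟩ - 0.9035|−⟩

With |ψ⟩ = α|0⟩ + β|1⟩, the Hadamard-basis coefficients are ⟨+|ψ⟩ = (α + β)/√2 and ⟨−|ψ⟩ = (α − β)/√2.
Here α = -0.336, β = 0.9418: (α + β)/√2 = 0.4284, (α − β)/√2 = -0.9035.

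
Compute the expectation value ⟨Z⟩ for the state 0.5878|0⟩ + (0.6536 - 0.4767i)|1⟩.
-0.3089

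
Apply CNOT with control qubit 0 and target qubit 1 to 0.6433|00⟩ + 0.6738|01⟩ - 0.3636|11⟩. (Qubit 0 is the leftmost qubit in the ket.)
0.6433|00⟩ + 0.6738|01⟩ - 0.3636|10⟩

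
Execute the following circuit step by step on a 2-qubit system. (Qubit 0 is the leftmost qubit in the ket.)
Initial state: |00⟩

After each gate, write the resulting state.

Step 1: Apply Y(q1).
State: i|01⟩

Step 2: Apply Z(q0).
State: i|01⟩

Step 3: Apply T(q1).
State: (-1/√2 + (1/√2)i)|01⟩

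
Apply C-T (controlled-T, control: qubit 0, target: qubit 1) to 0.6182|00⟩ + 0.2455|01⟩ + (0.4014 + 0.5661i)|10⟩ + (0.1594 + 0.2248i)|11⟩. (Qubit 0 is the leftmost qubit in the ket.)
0.6182|00⟩ + 0.2455|01⟩ + (0.4014 + 0.5661i)|10⟩ + (-0.04624 + 0.2717i)|11⟩

C-T leaves the control-|0⟩ kets |00⟩, |01⟩ unchanged and applies T to qubit 1 on the control-|1⟩ pair (|10⟩, |11⟩).
T = [[1, 0], [0, (1/√2 + (1/√2)i)]].
With a = amp(|10⟩) = (0.4014 + 0.5661i) and b = amp(|11⟩) = (0.1594 + 0.2248i):
new amp(|10⟩) = (1)·a = (0.4014 + 0.5661i)
new amp(|11⟩) = (1/√2 + (1/√2)i)·b = (-0.04624 + 0.2717i)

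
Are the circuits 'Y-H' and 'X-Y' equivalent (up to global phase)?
No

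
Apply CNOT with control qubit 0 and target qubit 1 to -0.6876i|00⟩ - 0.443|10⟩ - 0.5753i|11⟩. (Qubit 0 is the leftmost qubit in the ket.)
-0.6876i|00⟩ - 0.5753i|10⟩ - 0.443|11⟩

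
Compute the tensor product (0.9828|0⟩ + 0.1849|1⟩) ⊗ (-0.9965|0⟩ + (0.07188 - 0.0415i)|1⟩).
-0.9794|00⟩ + (0.07064 - 0.04079i)|01⟩ - 0.1843|10⟩ + (0.01329 - 0.007673i)|11⟩

amp(|b₁b₂…⟩) = product of the factor amplitudes for bits b₁, b₂, …; only kets whose every factor amplitude is nonzero survive.
|00⟩: (0.9828)(-0.9965) = -0.9794
|01⟩: (0.9828)(0.07188 - 0.0415i) = (0.07064 - 0.04079i)
|10⟩: (0.1849)(-0.9965) = -0.1843
|11⟩: (0.1849)(0.07188 - 0.0415i) = (0.01329 - 0.007673i)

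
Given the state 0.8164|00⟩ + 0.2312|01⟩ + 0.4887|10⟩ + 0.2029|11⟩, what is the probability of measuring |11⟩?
0.04117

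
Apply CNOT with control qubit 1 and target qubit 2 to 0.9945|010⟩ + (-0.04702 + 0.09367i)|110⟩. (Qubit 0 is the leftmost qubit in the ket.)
0.9945|011⟩ + (-0.04702 + 0.09367i)|111⟩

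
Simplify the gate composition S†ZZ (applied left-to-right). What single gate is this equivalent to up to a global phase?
S†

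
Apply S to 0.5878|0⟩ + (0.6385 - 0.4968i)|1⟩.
0.5878|0⟩ + (0.4968 + 0.6385i)|1⟩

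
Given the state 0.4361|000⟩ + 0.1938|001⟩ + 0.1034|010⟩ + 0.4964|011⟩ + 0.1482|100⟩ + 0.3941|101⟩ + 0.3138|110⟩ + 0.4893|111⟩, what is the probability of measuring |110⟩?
0.09847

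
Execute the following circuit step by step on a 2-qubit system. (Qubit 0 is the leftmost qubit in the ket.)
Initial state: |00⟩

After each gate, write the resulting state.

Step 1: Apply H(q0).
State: 1/√2|00⟩ + 1/√2|10⟩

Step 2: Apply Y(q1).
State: (1/√2)i|01⟩ + (1/√2)i|11⟩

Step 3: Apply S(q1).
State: -1/√2|01⟩ - 1/√2|11⟩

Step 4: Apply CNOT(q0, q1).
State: -1/√2|01⟩ - 1/√2|10⟩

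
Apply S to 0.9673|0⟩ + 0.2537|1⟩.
0.9673|0⟩ + 0.2537i|1⟩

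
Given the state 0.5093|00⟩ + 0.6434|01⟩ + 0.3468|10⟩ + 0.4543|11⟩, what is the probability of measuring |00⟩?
0.2594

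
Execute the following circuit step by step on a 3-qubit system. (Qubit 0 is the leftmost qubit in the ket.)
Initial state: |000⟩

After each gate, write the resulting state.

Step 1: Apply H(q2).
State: 1/√2|000⟩ + 1/√2|001⟩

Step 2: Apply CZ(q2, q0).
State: 1/√2|000⟩ + 1/√2|001⟩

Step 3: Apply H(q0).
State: 1/2|000⟩ + 1/2|001⟩ + 1/2|100⟩ + 1/2|101⟩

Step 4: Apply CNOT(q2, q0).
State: 1/2|000⟩ + 1/2|001⟩ + 1/2|100⟩ + 1/2|101⟩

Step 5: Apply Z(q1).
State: 1/2|000⟩ + 1/2|001⟩ + 1/2|100⟩ + 1/2|101⟩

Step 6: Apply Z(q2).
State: 1/2|000⟩ - 1/2|001⟩ + 1/2|100⟩ - 1/2|101⟩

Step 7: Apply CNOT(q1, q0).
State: 1/2|000⟩ - 1/2|001⟩ + 1/2|100⟩ - 1/2|101⟩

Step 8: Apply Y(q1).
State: (1/2)i|010⟩ - (1/2)i|011⟩ + (1/2)i|110⟩ - (1/2)i|111⟩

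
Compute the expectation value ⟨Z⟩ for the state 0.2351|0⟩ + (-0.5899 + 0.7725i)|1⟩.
-0.8895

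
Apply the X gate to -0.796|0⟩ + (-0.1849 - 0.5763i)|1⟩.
(-0.1849 - 0.5763i)|0⟩ - 0.796|1⟩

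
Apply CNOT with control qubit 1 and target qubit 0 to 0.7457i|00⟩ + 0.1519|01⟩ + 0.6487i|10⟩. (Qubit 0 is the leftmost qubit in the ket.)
0.7457i|00⟩ + 0.6487i|10⟩ + 0.1519|11⟩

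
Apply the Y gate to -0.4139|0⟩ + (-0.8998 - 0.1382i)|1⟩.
(-0.1382 + 0.8998i)|0⟩ - 0.4139i|1⟩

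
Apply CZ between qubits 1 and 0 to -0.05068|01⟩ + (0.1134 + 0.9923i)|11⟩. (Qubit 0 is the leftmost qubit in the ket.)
-0.05068|01⟩ + (-0.1134 - 0.9923i)|11⟩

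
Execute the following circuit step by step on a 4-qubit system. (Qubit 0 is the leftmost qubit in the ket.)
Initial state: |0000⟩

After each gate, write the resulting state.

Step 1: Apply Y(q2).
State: i|0010⟩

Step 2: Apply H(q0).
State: (1/√2)i|0010⟩ + (1/√2)i|1010⟩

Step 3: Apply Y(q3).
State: -1/√2|0011⟩ - 1/√2|1011⟩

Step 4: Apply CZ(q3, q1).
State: -1/√2|0011⟩ - 1/√2|1011⟩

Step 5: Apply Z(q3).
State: 1/√2|0011⟩ + 1/√2|1011⟩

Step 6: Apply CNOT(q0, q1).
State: 1/√2|0011⟩ + 1/√2|1111⟩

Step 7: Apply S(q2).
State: (1/√2)i|0011⟩ + (1/√2)i|1111⟩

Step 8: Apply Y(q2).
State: 1/√2|0001⟩ + 1/√2|1101⟩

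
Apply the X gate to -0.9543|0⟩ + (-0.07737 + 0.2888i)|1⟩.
(-0.07737 + 0.2888i)|0⟩ - 0.9543|1⟩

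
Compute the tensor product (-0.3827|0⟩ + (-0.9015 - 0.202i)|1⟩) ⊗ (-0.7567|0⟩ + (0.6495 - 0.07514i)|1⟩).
0.2896|00⟩ + (-0.2486 + 0.02876i)|01⟩ + (0.6822 + 0.1529i)|10⟩ + (-0.6007 - 0.06346i)|11⟩

amp(|b₁b₂…⟩) = product of the factor amplitudes for bits b₁, b₂, …; only kets whose every factor amplitude is nonzero survive.
|00⟩: (-0.3827)(-0.7567) = 0.2896
|01⟩: (-0.3827)(0.6495 - 0.07514i) = (-0.2486 + 0.02876i)
|10⟩: (-0.9015 - 0.202i)(-0.7567) = (0.6822 + 0.1529i)
|11⟩: (-0.9015 - 0.202i)(0.6495 - 0.07514i) = (-0.6007 - 0.06346i)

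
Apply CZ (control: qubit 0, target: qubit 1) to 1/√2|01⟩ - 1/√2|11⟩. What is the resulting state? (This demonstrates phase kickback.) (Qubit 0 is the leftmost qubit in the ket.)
1/√2|01⟩ + 1/√2|11⟩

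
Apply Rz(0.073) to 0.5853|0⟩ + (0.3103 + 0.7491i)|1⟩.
(0.5849 - 0.02136i)|0⟩ + (0.2828 + 0.7599i)|1⟩

Rz(0.073) = [[e^(−iθ/2), 0], [0, e^(iθ/2)]] with e^(±iθ/2) = cos(θ/2) ± i·sin(θ/2); θ = 0.073, cos(θ/2) ≈ 0.999334, sin(θ/2) ≈ 0.0364919.
With a = amp(|0⟩) = 0.5853 and b = amp(|1⟩) = (0.3103 + 0.7491i):
new amp(|0⟩) = (0.999334 - 0.0364919i)·a = (0.5849 - 0.02136i)
new amp(|1⟩) = (0.999334 + 0.0364919i)·b = (0.2828 + 0.7599i)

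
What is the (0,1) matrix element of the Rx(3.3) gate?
-0.9969i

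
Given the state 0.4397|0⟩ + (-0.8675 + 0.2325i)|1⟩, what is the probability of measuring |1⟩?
0.8066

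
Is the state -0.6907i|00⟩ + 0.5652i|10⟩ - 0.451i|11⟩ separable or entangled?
Entangled

Writing the state as a|00⟩ + b|01⟩ + c|10⟩ + d|11⟩, it is a product state iff ad − bc = 0.
Here (a, b, c, d) = (-0.6907i, 0, 0.5652i, -0.451i): ad − bc = (-0.6907i)(-0.451i) − (0)(0.5652i) = -0.3115 ≠ 0, so the state is entangled.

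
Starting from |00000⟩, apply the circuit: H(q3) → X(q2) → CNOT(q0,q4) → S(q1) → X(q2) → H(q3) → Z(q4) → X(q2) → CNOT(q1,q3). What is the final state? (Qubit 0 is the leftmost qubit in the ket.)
|00100⟩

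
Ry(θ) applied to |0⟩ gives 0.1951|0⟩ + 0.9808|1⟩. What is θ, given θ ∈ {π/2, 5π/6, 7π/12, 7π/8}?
7π/8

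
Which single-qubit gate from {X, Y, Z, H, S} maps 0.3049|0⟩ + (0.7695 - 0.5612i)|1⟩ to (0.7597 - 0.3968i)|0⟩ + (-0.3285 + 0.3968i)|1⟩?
H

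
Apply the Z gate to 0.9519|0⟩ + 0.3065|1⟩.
0.9519|0⟩ - 0.3065|1⟩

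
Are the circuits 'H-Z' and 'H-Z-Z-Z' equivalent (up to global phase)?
Yes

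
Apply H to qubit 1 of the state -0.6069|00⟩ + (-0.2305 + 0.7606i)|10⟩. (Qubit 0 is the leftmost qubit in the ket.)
-0.4291|00⟩ - 0.4291|01⟩ + (-0.163 + 0.5378i)|10⟩ + (-0.163 + 0.5378i)|11⟩

H on qubit 1 mixes each pair of kets that differ only in qubit 1: amplitudes (a, b) of (|…0…⟩, |…1…⟩) become ((a + b)/√2, (a − b)/√2). Kets absent from the input have amplitude 0.
(|00⟩, |01⟩): (a, b) = (-0.6069, 0) → (-0.4291, -0.4291)
(|10⟩, |11⟩): (a, b) = ((-0.2305 + 0.7606i), 0) → ((-0.163 + 0.5378i), (-0.163 + 0.5378i))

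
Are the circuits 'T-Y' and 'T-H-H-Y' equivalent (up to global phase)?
Yes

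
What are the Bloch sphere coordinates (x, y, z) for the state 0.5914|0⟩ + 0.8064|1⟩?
(0.9538, 0, -0.3005)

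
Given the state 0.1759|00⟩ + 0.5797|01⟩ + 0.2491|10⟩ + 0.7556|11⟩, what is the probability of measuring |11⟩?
0.5709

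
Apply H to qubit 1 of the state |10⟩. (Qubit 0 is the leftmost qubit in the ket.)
1/√2|10⟩ + 1/√2|11⟩

H on qubit 1 mixes each pair of kets that differ only in qubit 1: amplitudes (a, b) of (|…0…⟩, |…1…⟩) become ((a + b)/√2, (a − b)/√2). Kets absent from the input have amplitude 0.
(|10⟩, |11⟩): (a, b) = (1, 0) → (1/√2, 1/√2)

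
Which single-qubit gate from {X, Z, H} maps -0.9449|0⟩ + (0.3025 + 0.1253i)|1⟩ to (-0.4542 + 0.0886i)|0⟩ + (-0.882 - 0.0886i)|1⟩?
H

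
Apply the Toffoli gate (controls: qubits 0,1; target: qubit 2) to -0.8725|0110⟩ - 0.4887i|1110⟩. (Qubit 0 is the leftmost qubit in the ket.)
-0.8725|0110⟩ - 0.4887i|1100⟩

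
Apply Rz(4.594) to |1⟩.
(-0.664 + 0.7477i)|1⟩

Rz(4.594) = [[e^(−iθ/2), 0], [0, e^(iθ/2)]] with e^(±iθ/2) = cos(θ/2) ± i·sin(θ/2); θ = 4.594, cos(θ/2) ≈ -0.664036, sin(θ/2) ≈ 0.747701.
With a = amp(|0⟩) = 0 and b = amp(|1⟩) = 1:
new amp(|0⟩) = (-0.664036 - 0.747701i)·a = 0
new amp(|1⟩) = (-0.664036 + 0.747701i)·b = (-0.664 + 0.7477i)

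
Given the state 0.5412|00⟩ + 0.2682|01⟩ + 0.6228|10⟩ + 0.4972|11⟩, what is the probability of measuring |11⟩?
0.2472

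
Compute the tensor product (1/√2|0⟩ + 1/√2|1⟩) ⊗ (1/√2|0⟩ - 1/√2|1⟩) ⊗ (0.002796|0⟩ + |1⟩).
0.001398|000⟩ + 1/2|001⟩ - 0.001398|010⟩ - 1/2|011⟩ + 0.001398|100⟩ + 1/2|101⟩ - 0.001398|110⟩ - 1/2|111⟩

amp(|b₁b₂…⟩) = product of the factor amplitudes for bits b₁, b₂, …; only kets whose every factor amplitude is nonzero survive.
|000⟩: (1/√2)(1/√2)(0.002796) = 0.001398
|001⟩: (1/√2)(1/√2)(1) = 1/2
|010⟩: (1/√2)(-1/√2)(0.002796) = -0.001398
|011⟩: (1/√2)(-1/√2)(1) = -1/2
|100⟩: (1/√2)(1/√2)(0.002796) = 0.001398
|101⟩: (1/√2)(1/√2)(1) = 1/2
|110⟩: (1/√2)(-1/√2)(0.002796) = -0.001398
|111⟩: (1/√2)(-1/√2)(1) = -1/2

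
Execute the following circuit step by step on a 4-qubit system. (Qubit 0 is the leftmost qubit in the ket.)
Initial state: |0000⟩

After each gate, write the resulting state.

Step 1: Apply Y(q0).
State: i|1000⟩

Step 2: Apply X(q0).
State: i|0000⟩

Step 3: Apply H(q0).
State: (1/√2)i|0000⟩ + (1/√2)i|1000⟩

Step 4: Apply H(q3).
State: (1/2)i|0000⟩ + (1/2)i|0001⟩ + (1/2)i|1000⟩ + (1/2)i|1001⟩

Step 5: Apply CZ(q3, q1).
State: (1/2)i|0000⟩ + (1/2)i|0001⟩ + (1/2)i|1000⟩ + (1/2)i|1001⟩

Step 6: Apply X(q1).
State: (1/2)i|0100⟩ + (1/2)i|0101⟩ + (1/2)i|1100⟩ + (1/2)i|1101⟩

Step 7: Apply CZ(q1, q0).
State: (1/2)i|0100⟩ + (1/2)i|0101⟩ - (1/2)i|1100⟩ - (1/2)i|1101⟩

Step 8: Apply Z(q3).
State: (1/2)i|0100⟩ - (1/2)i|0101⟩ - (1/2)i|1100⟩ + (1/2)i|1101⟩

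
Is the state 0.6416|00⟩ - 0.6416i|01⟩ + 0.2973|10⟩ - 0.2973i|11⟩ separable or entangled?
Separable

Writing the state as a|00⟩ + b|01⟩ + c|10⟩ + d|11⟩, it is a product state iff ad − bc = 0.
Here (a, b, c, d) = (0.6416, -0.6416i, 0.2973, -0.2973i): ad − bc = (0.6416)(-0.2973i) − (-0.6416i)(0.2973) = 0, so the state is separable.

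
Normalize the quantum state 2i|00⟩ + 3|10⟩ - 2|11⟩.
0.4851i|00⟩ + 0.7276|10⟩ - 0.4851|11⟩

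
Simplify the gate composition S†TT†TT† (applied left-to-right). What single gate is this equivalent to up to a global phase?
S†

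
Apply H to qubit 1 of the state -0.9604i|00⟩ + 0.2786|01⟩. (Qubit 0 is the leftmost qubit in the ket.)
(0.197 - 0.6791i)|00⟩ + (-0.197 - 0.6791i)|01⟩

H on qubit 1 mixes each pair of kets that differ only in qubit 1: amplitudes (a, b) of (|…0…⟩, |…1…⟩) become ((a + b)/√2, (a − b)/√2). Kets absent from the input have amplitude 0.
(|00⟩, |01⟩): (a, b) = (-0.9604i, 0.2786) → ((0.197 - 0.6791i), (-0.197 - 0.6791i))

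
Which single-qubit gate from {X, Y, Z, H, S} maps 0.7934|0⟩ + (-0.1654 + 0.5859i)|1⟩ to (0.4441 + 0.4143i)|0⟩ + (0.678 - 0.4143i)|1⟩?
H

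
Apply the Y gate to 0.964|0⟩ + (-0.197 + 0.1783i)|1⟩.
(0.1783 + 0.197i)|0⟩ + 0.964i|1⟩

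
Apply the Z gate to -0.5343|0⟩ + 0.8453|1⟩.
-0.5343|0⟩ - 0.8453|1⟩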